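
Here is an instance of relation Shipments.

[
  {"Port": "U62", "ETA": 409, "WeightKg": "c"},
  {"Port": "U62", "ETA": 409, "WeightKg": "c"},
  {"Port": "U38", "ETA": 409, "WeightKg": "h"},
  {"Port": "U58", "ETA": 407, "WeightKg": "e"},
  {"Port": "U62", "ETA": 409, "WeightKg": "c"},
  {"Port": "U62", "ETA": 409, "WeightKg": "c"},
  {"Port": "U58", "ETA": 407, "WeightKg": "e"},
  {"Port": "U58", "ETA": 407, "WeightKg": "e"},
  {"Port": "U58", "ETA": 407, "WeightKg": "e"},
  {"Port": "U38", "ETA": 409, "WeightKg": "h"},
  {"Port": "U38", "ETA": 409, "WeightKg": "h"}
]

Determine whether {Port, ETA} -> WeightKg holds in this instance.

Yes

(Port=U62, ETA=409): 4 rows → WeightKg = c, c, c, c ✓
(Port=U38, ETA=409): 3 rows → WeightKg = h, h, h ✓
(Port=U58, ETA=407): 4 rows → WeightKg = e, e, e, e ✓
Every {Port, ETA} value is associated with a single WeightKg value, so {Port, ETA} -> WeightKg holds.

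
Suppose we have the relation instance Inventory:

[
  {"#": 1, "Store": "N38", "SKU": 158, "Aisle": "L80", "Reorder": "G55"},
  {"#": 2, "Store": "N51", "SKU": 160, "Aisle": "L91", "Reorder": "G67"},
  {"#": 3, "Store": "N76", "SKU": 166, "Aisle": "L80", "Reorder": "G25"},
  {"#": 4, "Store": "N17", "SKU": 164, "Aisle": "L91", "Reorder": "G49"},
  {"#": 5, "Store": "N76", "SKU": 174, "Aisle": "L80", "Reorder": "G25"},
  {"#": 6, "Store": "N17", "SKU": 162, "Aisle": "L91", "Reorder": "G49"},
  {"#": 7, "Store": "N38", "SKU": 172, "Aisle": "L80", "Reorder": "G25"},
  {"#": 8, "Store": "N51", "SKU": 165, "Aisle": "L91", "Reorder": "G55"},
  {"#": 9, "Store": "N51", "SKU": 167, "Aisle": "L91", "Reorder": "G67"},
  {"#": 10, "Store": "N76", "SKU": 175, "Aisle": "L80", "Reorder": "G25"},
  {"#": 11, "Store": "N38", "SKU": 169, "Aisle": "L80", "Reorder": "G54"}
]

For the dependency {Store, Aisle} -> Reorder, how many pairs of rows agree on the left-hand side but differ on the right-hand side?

5

(Store=N38, Aisle=L80): violating pairs (1,7), (1,11), (7,11) — 3 pairs.
(Store=N51, Aisle=L91): violating pairs (2,8), (8,9) — 2 pairs.
(Store=N76, Aisle=L80): all 3 rows agree on Reorder — 0 pairs.
(Store=N17, Aisle=L91): all 2 rows agree on Reorder — 0 pairs.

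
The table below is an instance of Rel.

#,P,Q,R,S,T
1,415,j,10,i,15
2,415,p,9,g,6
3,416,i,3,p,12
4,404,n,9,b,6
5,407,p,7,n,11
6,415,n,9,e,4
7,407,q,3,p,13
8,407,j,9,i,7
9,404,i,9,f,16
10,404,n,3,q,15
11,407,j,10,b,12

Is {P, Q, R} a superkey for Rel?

All 11 rows have distinct {P, Q, R} values, so {P, Q, R} → (all attributes) holds and {P, Q, R} is a superkey.

Yes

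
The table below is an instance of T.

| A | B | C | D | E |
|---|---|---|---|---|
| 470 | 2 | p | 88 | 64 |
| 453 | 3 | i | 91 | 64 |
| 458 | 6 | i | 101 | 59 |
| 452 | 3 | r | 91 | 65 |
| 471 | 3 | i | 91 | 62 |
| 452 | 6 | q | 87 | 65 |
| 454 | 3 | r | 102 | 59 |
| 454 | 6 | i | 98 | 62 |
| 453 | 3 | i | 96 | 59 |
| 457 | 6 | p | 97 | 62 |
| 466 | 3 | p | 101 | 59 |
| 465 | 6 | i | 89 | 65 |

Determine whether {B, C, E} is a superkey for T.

All 12 rows have distinct {B, C, E} values, so {B, C, E} → (all attributes) holds and {B, C, E} is a superkey.

Yes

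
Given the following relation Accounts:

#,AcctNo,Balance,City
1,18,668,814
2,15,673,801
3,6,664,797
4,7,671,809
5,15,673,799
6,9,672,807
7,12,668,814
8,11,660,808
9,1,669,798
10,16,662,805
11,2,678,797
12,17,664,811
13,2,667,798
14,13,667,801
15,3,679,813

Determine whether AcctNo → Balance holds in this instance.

AcctNo=18: row 1 → Balance = 668 ✓
AcctNo=15: rows 2, 5 → Balance = 673, 673 ✓
AcctNo=6: row 3 → Balance = 664 ✓
AcctNo=7: row 4 → Balance = 671 ✓
AcctNo=9: row 6 → Balance = 672 ✓
AcctNo=12: row 7 → Balance = 668 ✓
AcctNo=11: row 8 → Balance = 660 ✓
AcctNo=1: row 9 → Balance = 669 ✓
AcctNo=16: row 10 → Balance = 662 ✓
AcctNo=2: rows 11, 13 → Balance takes values {678, 667} — violation
AcctNo=17: row 12 → Balance = 664 ✓
AcctNo=13: row 14 → Balance = 667 ✓
AcctNo=3: row 15 → Balance = 679 ✓
Two rows agree on AcctNo but differ on Balance, so AcctNo → Balance does not hold.

No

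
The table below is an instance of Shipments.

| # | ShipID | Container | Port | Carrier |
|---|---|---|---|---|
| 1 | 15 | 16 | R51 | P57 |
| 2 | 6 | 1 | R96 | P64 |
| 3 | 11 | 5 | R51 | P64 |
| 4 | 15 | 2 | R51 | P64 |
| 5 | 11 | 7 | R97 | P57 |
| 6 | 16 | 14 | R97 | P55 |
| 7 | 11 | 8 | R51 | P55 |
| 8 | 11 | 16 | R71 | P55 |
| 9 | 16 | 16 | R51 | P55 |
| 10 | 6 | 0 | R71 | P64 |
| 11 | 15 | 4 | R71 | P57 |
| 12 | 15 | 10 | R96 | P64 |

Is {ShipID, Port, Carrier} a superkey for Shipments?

All 12 rows have distinct {ShipID, Port, Carrier} values, so {ShipID, Port, Carrier} → (all attributes) holds and {ShipID, Port, Carrier} is a superkey.

Yes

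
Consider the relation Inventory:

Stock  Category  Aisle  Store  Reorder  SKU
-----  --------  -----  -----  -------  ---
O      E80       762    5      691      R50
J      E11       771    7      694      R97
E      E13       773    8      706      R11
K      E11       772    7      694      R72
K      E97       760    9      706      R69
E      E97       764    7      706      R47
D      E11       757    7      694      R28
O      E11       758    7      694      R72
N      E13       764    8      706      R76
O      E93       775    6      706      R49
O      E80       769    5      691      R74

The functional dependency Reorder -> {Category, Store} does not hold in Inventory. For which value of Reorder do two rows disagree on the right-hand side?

706

Reorder=691: 2 rows → {Category,Store} = (E80, 5), (E80, 5) ✓
Reorder=694: 4 rows → {Category,Store} = (E11, 7), (E11, 7), (E11, 7), (E11, 7) ✓
Reorder=706: 5 rows → {Category,Store} takes values {(E13, 8), (E97, 9), (E97, 7), (E93, 6)} — violation
The only Reorder value with inconsistent RHS is Reorder=706.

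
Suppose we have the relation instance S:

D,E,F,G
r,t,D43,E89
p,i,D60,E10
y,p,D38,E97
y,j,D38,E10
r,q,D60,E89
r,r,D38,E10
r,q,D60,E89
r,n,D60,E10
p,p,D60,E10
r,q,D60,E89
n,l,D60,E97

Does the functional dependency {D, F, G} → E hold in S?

No

(D=r, F=D43, G=E89): 1 row → E = t ✓
(D=p, F=D60, G=E10): 2 rows → E takes values {i, p} — violation
(D=y, F=D38, G=E97): 1 row → E = p ✓
(D=y, F=D38, G=E10): 1 row → E = j ✓
(D=r, F=D60, G=E89): 3 rows → E = q, q, q ✓
(D=r, F=D38, G=E10): 1 row → E = r ✓
(D=r, F=D60, G=E10): 1 row → E = n ✓
(D=n, F=D60, G=E97): 1 row → E = l ✓
Two rows agree on {D, F, G} but differ on E, so {D, F, G} → E does not hold.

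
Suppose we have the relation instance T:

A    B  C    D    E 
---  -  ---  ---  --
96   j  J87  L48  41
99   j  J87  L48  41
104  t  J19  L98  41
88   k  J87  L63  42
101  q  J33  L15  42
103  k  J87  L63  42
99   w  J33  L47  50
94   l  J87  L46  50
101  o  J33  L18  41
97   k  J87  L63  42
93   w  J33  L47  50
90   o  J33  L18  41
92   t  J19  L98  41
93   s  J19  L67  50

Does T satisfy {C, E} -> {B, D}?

Yes

(C=J87, E=41): 2 rows → {B,D} = (j, L48), (j, L48) ✓
(C=J19, E=41): 2 rows → {B,D} = (t, L98), (t, L98) ✓
(C=J87, E=42): 3 rows → {B,D} = (k, L63), (k, L63), (k, L63) ✓
(C=J33, E=42): 1 row → {B,D} = (q, L15) ✓
(C=J33, E=50): 2 rows → {B,D} = (w, L47), (w, L47) ✓
(C=J87, E=50): 1 row → {B,D} = (l, L46) ✓
(C=J33, E=41): 2 rows → {B,D} = (o, L18), (o, L18) ✓
(C=J19, E=50): 1 row → {B,D} = (s, L67) ✓
Every {C, E} value is associated with a single {B, D} value, so {C, E} -> {B, D} holds.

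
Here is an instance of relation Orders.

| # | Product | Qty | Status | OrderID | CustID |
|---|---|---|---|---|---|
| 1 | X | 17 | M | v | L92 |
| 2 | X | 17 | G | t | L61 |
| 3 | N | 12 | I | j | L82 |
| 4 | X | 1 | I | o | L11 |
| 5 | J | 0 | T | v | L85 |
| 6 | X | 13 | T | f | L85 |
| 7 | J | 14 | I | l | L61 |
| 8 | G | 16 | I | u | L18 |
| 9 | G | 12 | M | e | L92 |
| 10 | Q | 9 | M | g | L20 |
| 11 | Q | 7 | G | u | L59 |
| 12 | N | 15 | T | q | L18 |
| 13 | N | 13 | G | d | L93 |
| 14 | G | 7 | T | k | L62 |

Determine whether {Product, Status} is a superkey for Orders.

Yes

All 14 rows have distinct {Product, Status} values, so {Product, Status} → (all attributes) holds and {Product, Status} is a superkey.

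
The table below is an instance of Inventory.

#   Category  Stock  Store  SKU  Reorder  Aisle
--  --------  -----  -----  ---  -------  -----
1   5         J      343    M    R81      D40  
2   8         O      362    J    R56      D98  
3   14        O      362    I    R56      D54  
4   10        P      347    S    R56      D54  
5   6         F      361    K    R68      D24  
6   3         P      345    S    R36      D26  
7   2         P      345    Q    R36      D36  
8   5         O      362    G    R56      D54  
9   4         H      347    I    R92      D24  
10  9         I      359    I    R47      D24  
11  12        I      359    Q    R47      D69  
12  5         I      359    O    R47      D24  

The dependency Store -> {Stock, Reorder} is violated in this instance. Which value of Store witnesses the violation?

Store=343: row 1 → {Stock,Reorder} = (J, R81) ✓
Store=362: rows 2, 3, 8 → {Stock,Reorder} = (O, R56), (O, R56), (O, R56) ✓
Store=347: rows 4, 9 → {Stock,Reorder} takes values {(P, R56), (H, R92)} — violation
Store=361: row 5 → {Stock,Reorder} = (F, R68) ✓
Store=345: rows 6, 7 → {Stock,Reorder} = (P, R36), (P, R36) ✓
Store=359: rows 10, 11, 12 → {Stock,Reorder} = (I, R47), (I, R47), (I, R47) ✓
The only Store value with inconsistent RHS is Store=347.

347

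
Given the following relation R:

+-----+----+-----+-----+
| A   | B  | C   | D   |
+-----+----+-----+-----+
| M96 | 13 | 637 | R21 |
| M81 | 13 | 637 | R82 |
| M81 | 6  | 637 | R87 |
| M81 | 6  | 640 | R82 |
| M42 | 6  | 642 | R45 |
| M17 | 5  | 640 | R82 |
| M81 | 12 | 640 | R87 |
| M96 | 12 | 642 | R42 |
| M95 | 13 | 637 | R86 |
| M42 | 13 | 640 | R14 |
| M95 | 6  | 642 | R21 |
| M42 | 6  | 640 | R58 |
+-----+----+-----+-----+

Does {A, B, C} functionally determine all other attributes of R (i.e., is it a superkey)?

All 12 rows have distinct {A, B, C} values, so {A, B, C} → (all attributes) holds and {A, B, C} is a superkey.

Yes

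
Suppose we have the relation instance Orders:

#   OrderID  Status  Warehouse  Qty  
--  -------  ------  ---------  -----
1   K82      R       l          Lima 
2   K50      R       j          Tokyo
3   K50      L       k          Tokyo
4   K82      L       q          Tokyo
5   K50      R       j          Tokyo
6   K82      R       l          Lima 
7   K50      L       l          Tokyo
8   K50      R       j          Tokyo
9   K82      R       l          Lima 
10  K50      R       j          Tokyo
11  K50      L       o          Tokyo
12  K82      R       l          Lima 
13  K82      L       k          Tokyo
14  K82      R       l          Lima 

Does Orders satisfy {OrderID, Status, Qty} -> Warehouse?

(OrderID=K82, Status=R, Qty=Lima): rows 1, 6, 9, 12, 14 → Warehouse = l, l, l, l, l ✓
(OrderID=K50, Status=R, Qty=Tokyo): rows 2, 5, 8, 10 → Warehouse = j, j, j, j ✓
(OrderID=K50, Status=L, Qty=Tokyo): rows 3, 7, 11 → Warehouse takes values {k, l, o} — violation
(OrderID=K82, Status=L, Qty=Tokyo): rows 4, 13 → Warehouse takes values {q, k} — violation
Two rows agree on {OrderID, Status, Qty} but differ on Warehouse, so {OrderID, Status, Qty} -> Warehouse does not hold.

No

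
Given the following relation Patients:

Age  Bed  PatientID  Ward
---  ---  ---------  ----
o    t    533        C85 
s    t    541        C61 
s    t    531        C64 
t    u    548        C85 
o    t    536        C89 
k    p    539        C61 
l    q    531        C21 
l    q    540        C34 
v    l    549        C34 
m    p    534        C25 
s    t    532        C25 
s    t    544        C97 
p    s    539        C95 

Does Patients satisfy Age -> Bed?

Age=o: 2 rows → Bed = t, t ✓
Age=s: 4 rows → Bed = t, t, t, t ✓
Age=t: 1 row → Bed = u ✓
Age=k: 1 row → Bed = p ✓
Age=l: 2 rows → Bed = q, q ✓
Age=v: 1 row → Bed = l ✓
Age=m: 1 row → Bed = p ✓
Age=p: 1 row → Bed = s ✓
Every Age value is associated with a single Bed value, so Age -> Bed holds.

Yes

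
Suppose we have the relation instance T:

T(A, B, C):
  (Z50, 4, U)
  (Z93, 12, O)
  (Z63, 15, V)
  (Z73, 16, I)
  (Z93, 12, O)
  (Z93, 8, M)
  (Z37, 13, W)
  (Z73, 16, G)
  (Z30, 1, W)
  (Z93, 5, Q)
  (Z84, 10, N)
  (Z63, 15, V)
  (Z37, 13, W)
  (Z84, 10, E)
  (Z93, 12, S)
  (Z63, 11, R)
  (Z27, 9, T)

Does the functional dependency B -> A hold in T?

Yes

B=4: 1 row → A = Z50 ✓
B=12: 3 rows → A = Z93, Z93, Z93 ✓
B=15: 2 rows → A = Z63, Z63 ✓
B=16: 2 rows → A = Z73, Z73 ✓
B=8: 1 row → A = Z93 ✓
B=13: 2 rows → A = Z37, Z37 ✓
B=1: 1 row → A = Z30 ✓
B=5: 1 row → A = Z93 ✓
B=10: 2 rows → A = Z84, Z84 ✓
B=11: 1 row → A = Z63 ✓
B=9: 1 row → A = Z27 ✓
Every B value is associated with a single A value, so B -> A holds.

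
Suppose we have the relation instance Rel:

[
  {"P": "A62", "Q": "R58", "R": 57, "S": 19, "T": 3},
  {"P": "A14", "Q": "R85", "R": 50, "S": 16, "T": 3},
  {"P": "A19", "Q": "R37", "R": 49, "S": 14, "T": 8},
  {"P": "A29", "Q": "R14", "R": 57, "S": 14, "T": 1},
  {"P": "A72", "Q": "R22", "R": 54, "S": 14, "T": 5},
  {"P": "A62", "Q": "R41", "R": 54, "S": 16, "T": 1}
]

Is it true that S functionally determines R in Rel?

No

S=19: 1 row → R = 57 ✓
S=16: 2 rows → R takes values {50, 54} — violation
S=14: 3 rows → R takes values {49, 57, 54} — violation
Two rows agree on S but differ on R, so S -> R does not hold.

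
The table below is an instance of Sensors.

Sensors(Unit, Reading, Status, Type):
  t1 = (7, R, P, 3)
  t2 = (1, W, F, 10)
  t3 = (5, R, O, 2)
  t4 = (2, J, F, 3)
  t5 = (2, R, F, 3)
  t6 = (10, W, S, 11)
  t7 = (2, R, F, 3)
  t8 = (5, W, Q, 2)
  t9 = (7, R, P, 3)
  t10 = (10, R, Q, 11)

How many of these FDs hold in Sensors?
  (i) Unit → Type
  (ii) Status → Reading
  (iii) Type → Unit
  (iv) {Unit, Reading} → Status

(i) Unit → Type: every LHS value maps to a single RHS value — holds.
(ii) Status → Reading: Status=F: rows 2, 4, 5, 7 → Reading takes values {W, J, R} — violation; Status=Q: rows 8, 10 → Reading takes values {W, R} — violation — fails.
(iii) Type → Unit: Type=3: rows 1, 4, 5, 7, 9 → Unit takes values {7, 2} — violation — fails.
(iv) {Unit, Reading} → Status: every LHS value maps to a single RHS value — holds.
2 of the 4 dependencies hold.

2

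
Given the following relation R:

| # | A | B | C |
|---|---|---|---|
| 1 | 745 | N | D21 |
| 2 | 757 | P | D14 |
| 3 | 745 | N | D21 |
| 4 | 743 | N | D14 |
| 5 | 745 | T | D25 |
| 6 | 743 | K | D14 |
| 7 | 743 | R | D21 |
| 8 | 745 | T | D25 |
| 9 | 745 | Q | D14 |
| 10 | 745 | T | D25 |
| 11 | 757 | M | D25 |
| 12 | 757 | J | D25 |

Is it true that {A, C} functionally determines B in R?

(A=745, C=D21): rows 1, 3 → B = N, N ✓
(A=757, C=D14): row 2 → B = P ✓
(A=743, C=D14): rows 4, 6 → B takes values {N, K} — violation
(A=745, C=D25): rows 5, 8, 10 → B = T, T, T ✓
(A=743, C=D21): row 7 → B = R ✓
(A=745, C=D14): row 9 → B = Q ✓
(A=757, C=D25): rows 11, 12 → B takes values {M, J} — violation
Two rows agree on {A, C} but differ on B, so {A, C} -> B does not hold.

No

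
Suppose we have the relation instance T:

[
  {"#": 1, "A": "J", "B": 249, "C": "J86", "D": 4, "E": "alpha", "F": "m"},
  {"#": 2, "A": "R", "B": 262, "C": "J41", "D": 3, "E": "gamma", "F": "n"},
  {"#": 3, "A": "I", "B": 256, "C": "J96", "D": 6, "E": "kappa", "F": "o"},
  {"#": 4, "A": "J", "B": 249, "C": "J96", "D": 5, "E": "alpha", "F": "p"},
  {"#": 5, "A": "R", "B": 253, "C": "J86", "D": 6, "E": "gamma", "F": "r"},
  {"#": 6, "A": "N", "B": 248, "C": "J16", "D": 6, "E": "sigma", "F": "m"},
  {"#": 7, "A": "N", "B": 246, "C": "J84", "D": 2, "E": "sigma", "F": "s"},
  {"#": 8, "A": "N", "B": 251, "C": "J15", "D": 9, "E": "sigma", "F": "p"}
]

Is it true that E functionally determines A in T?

Yes

E=alpha: rows 1, 4 → A = J, J ✓
E=gamma: rows 2, 5 → A = R, R ✓
E=kappa: row 3 → A = I ✓
E=sigma: rows 6, 7, 8 → A = N, N, N ✓
Every E value is associated with a single A value, so E → A holds.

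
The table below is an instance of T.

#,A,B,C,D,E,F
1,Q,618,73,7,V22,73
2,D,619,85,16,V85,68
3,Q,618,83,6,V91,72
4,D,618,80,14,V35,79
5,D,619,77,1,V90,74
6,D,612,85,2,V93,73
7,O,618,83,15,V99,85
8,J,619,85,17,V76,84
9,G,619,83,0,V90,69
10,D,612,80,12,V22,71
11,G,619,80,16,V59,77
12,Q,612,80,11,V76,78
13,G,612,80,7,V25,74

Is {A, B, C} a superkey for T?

All 13 rows have distinct {A, B, C} values, so {A, B, C} → (all attributes) holds and {A, B, C} is a superkey.

Yes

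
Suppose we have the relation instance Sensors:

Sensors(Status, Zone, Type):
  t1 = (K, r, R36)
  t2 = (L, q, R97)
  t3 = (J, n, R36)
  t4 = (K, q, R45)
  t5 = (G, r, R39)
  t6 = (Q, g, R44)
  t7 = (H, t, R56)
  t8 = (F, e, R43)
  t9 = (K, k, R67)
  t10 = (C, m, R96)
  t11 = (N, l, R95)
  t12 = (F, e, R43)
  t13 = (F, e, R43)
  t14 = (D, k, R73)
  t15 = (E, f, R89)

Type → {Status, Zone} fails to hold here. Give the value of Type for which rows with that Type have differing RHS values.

Type=R36: rows 1, 3 → {Status,Zone} takes values {(K, r), (J, n)} — violation
Type=R97: row 2 → {Status,Zone} = (L, q) ✓
Type=R45: row 4 → {Status,Zone} = (K, q) ✓
Type=R39: row 5 → {Status,Zone} = (G, r) ✓
Type=R44: row 6 → {Status,Zone} = (Q, g) ✓
Type=R56: row 7 → {Status,Zone} = (H, t) ✓
Type=R43: rows 8, 12, 13 → {Status,Zone} = (F, e), (F, e), (F, e) ✓
Type=R67: row 9 → {Status,Zone} = (K, k) ✓
Type=R96: row 10 → {Status,Zone} = (C, m) ✓
Type=R95: row 11 → {Status,Zone} = (N, l) ✓
Type=R73: row 14 → {Status,Zone} = (D, k) ✓
Type=R89: row 15 → {Status,Zone} = (E, f) ✓
The only Type value with inconsistent RHS is Type=R36.

R36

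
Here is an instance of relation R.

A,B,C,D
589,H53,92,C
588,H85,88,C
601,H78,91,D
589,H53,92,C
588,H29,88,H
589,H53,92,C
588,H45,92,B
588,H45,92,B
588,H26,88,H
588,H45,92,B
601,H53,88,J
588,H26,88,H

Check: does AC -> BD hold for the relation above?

(A=589, C=92): 3 rows → {B,D} = (H53, C), (H53, C), (H53, C) ✓
(A=588, C=88): 4 rows → {B,D} takes values {(H85, C), (H29, H), (H26, H)} — violation
(A=601, C=91): 1 row → {B,D} = (H78, D) ✓
(A=588, C=92): 3 rows → {B,D} = (H45, B), (H45, B), (H45, B) ✓
(A=601, C=88): 1 row → {B,D} = (H53, J) ✓
Two rows agree on AC but differ on BD, so AC -> BD does not hold.

No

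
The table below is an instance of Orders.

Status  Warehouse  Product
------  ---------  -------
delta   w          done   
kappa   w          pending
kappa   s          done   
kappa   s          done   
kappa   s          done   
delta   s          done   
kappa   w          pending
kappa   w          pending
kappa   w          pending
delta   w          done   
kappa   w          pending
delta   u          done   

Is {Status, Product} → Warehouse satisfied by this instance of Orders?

No

(Status=delta, Product=done): 4 rows → Warehouse takes values {w, s, u} — violation
(Status=kappa, Product=pending): 5 rows → Warehouse = w, w, w, w, w ✓
(Status=kappa, Product=done): 3 rows → Warehouse = s, s, s ✓
Two rows agree on {Status, Product} but differ on Warehouse, so {Status, Product} → Warehouse does not hold.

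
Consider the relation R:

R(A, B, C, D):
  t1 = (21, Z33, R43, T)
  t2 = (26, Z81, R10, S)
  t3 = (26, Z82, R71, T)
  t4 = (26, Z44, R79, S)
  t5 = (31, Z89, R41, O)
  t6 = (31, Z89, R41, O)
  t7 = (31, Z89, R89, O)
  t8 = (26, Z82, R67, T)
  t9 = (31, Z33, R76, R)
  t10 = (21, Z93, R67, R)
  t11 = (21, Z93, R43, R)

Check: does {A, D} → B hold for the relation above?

(A=21, D=T): row 1 → B = Z33 ✓
(A=26, D=S): rows 2, 4 → B takes values {Z81, Z44} — violation
(A=26, D=T): rows 3, 8 → B = Z82, Z82 ✓
(A=31, D=O): rows 5, 6, 7 → B = Z89, Z89, Z89 ✓
(A=31, D=R): row 9 → B = Z33 ✓
(A=21, D=R): rows 10, 11 → B = Z93, Z93 ✓
Two rows agree on {A, D} but differ on B, so {A, D} → B does not hold.

No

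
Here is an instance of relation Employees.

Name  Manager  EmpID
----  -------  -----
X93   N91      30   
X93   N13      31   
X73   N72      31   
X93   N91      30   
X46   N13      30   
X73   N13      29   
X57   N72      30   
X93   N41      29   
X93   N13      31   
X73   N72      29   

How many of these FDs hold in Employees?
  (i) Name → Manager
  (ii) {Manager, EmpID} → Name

1

(i) Name → Manager: Name=X93: 5 rows → Manager takes values {N91, N13, N41} — violation; Name=X73: 3 rows → Manager takes values {N72, N13} — violation — fails.
(ii) {Manager, EmpID} → Name: every LHS value maps to a single RHS value — holds.
1 of the 2 dependencies holds.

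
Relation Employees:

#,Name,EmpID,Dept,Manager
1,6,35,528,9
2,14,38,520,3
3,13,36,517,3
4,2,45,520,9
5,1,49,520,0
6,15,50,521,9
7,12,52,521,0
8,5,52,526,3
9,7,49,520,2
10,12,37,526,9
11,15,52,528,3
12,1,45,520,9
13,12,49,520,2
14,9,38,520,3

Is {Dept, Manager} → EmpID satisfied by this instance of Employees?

Yes

(Dept=528, Manager=9): row 1 → EmpID = 35 ✓
(Dept=520, Manager=3): rows 2, 14 → EmpID = 38, 38 ✓
(Dept=517, Manager=3): row 3 → EmpID = 36 ✓
(Dept=520, Manager=9): rows 4, 12 → EmpID = 45, 45 ✓
(Dept=520, Manager=0): row 5 → EmpID = 49 ✓
(Dept=521, Manager=9): row 6 → EmpID = 50 ✓
(Dept=521, Manager=0): row 7 → EmpID = 52 ✓
(Dept=526, Manager=3): row 8 → EmpID = 52 ✓
(Dept=520, Manager=2): rows 9, 13 → EmpID = 49, 49 ✓
(Dept=526, Manager=9): row 10 → EmpID = 37 ✓
(Dept=528, Manager=3): row 11 → EmpID = 52 ✓
Every {Dept, Manager} value is associated with a single EmpID value, so {Dept, Manager} → EmpID holds.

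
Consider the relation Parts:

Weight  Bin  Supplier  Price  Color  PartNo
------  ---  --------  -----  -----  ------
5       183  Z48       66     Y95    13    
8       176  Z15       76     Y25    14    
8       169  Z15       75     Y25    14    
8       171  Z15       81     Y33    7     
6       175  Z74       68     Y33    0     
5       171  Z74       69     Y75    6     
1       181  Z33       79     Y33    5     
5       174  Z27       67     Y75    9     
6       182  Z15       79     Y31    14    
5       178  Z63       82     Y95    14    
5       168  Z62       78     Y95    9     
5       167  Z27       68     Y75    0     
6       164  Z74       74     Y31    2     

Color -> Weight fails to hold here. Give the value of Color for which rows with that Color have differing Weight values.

Color=Y95: 3 rows → Weight = 5, 5, 5 ✓
Color=Y25: 2 rows → Weight = 8, 8 ✓
Color=Y33: 3 rows → Weight takes values {8, 6, 1} — violation
Color=Y75: 3 rows → Weight = 5, 5, 5 ✓
Color=Y31: 2 rows → Weight = 6, 6 ✓
The only Color value with inconsistent Weight is Color=Y33.

Y33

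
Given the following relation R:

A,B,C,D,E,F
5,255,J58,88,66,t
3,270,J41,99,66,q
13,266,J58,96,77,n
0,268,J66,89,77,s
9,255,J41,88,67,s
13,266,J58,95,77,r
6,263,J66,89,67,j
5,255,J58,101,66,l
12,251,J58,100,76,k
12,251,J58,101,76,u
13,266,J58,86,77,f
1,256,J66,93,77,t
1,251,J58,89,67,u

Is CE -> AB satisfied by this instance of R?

(C=J58, E=66): 2 rows → {A,B} = (5, 255), (5, 255) ✓
(C=J41, E=66): 1 row → {A,B} = (3, 270) ✓
(C=J58, E=77): 3 rows → {A,B} = (13, 266), (13, 266), (13, 266) ✓
(C=J66, E=77): 2 rows → {A,B} takes values {(0, 268), (1, 256)} — violation
(C=J41, E=67): 1 row → {A,B} = (9, 255) ✓
(C=J66, E=67): 1 row → {A,B} = (6, 263) ✓
(C=J58, E=76): 2 rows → {A,B} = (12, 251), (12, 251) ✓
(C=J58, E=67): 1 row → {A,B} = (1, 251) ✓
Two rows agree on CE but differ on AB, so CE -> AB does not hold.

No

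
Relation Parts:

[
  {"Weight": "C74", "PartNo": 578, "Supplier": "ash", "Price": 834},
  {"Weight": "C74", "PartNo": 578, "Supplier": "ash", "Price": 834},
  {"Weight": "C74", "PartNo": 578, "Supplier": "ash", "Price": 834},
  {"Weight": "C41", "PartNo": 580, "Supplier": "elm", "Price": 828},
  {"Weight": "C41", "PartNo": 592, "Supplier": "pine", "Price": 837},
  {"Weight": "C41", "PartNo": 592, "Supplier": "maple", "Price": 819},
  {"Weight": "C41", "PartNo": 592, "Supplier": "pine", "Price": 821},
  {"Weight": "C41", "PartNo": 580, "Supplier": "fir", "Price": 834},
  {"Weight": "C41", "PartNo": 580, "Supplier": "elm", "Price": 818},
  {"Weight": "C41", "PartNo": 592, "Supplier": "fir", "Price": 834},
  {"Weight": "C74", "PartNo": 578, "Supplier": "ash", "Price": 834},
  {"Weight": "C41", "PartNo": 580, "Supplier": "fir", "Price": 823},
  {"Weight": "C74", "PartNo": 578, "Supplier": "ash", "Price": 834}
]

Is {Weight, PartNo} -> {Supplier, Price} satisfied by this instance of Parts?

(Weight=C74, PartNo=578): 5 rows → {Supplier,Price} = (ash, 834), (ash, 834), (ash, 834), (ash, 834), (ash, 834) ✓
(Weight=C41, PartNo=580): 4 rows → {Supplier,Price} takes values {(elm, 828), (fir, 834), (elm, 818), (fir, 823)} — violation
(Weight=C41, PartNo=592): 4 rows → {Supplier,Price} takes values {(pine, 837), (maple, 819), (pine, 821), (fir, 834)} — violation
Two rows agree on {Weight, PartNo} but differ on {Supplier, Price}, so {Weight, PartNo} -> {Supplier, Price} does not hold.

No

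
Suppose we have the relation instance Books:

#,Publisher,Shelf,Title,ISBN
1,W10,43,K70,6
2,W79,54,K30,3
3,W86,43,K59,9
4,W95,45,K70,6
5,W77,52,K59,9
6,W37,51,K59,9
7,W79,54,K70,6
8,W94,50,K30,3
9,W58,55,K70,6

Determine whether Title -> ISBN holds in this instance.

Title=K70: rows 1, 4, 7, 9 → ISBN = 6, 6, 6, 6 ✓
Title=K30: rows 2, 8 → ISBN = 3, 3 ✓
Title=K59: rows 3, 5, 6 → ISBN = 9, 9, 9 ✓
Every Title value is associated with a single ISBN value, so Title -> ISBN holds.

Yes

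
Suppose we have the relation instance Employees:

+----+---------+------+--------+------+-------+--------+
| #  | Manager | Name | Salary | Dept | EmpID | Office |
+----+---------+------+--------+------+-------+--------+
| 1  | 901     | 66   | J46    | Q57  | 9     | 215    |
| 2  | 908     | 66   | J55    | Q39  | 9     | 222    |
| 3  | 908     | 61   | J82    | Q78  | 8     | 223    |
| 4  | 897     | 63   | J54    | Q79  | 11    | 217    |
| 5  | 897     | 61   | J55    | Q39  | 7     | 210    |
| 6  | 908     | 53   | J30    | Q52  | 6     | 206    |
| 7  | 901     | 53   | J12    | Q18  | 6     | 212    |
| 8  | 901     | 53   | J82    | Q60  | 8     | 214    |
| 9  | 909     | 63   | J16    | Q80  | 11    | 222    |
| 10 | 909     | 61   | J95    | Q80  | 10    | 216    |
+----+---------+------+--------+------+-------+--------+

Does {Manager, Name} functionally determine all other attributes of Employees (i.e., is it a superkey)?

No

Rows 7 and 8 have the same {Manager, Name} value (Manager=901, Name=53) but are distinct tuples, so {Manager, Name} does not determine every attribute — not a superkey.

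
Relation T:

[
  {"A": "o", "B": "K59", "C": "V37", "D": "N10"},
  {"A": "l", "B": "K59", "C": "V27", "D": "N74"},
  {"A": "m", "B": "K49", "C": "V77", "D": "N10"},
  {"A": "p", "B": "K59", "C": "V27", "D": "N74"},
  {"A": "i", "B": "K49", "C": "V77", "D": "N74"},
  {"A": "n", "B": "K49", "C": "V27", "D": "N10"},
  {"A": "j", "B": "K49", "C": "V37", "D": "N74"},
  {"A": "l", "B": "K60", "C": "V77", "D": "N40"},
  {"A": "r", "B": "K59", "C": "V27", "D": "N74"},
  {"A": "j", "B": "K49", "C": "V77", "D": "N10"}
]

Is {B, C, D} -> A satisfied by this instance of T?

No

(B=K59, C=V37, D=N10): 1 row → A = o ✓
(B=K59, C=V27, D=N74): 3 rows → A takes values {l, p, r} — violation
(B=K49, C=V77, D=N10): 2 rows → A takes values {m, j} — violation
(B=K49, C=V77, D=N74): 1 row → A = i ✓
(B=K49, C=V27, D=N10): 1 row → A = n ✓
(B=K49, C=V37, D=N74): 1 row → A = j ✓
(B=K60, C=V77, D=N40): 1 row → A = l ✓
Two rows agree on {B, C, D} but differ on A, so {B, C, D} -> A does not hold.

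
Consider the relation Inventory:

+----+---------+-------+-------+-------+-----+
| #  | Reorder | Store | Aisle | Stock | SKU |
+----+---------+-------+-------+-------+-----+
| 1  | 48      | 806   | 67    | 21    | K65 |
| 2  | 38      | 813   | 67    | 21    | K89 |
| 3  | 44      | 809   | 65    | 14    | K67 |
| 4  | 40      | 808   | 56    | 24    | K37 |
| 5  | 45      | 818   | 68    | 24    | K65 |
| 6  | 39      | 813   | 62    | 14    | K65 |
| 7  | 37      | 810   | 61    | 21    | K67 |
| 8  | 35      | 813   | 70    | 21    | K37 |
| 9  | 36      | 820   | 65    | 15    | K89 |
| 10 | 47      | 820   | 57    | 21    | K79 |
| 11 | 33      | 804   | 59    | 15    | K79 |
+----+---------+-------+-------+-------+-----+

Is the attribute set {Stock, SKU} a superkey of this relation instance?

Yes

All 11 rows have distinct {Stock, SKU} values, so {Stock, SKU} → (all attributes) holds and {Stock, SKU} is a superkey.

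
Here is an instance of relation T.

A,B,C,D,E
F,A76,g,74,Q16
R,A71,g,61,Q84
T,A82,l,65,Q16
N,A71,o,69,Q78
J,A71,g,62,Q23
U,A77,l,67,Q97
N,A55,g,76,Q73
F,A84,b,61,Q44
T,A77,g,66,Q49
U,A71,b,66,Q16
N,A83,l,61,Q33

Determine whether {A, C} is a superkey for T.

All 11 rows have distinct {A, C} values, so {A, C} → (all attributes) holds and {A, C} is a superkey.

Yes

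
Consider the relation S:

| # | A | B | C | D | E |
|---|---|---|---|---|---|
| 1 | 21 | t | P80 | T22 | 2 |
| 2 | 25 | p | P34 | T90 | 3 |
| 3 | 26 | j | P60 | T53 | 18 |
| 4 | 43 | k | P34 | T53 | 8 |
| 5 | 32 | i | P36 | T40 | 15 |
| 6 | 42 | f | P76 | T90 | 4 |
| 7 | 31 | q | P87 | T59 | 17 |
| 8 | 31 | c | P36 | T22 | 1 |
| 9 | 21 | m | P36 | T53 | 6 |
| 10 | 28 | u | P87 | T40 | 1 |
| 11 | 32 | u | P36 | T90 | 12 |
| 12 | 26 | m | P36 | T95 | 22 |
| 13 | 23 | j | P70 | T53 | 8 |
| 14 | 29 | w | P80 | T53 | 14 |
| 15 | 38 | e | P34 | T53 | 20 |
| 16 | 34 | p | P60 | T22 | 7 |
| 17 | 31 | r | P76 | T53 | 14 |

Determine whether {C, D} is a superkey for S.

No

Rows 4 and 15 have the same {C, D} value (C=P34, D=T53) but are distinct tuples, so {C, D} does not determine every attribute — not a superkey.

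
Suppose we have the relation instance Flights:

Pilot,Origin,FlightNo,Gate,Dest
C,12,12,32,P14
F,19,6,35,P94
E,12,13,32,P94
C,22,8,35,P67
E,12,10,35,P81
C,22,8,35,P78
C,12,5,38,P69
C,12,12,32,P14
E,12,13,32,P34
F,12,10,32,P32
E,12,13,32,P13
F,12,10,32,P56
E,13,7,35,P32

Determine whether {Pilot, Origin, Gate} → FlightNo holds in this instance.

Yes

(Pilot=C, Origin=12, Gate=32): 2 rows → FlightNo = 12, 12 ✓
(Pilot=F, Origin=19, Gate=35): 1 row → FlightNo = 6 ✓
(Pilot=E, Origin=12, Gate=32): 3 rows → FlightNo = 13, 13, 13 ✓
(Pilot=C, Origin=22, Gate=35): 2 rows → FlightNo = 8, 8 ✓
(Pilot=E, Origin=12, Gate=35): 1 row → FlightNo = 10 ✓
(Pilot=C, Origin=12, Gate=38): 1 row → FlightNo = 5 ✓
(Pilot=F, Origin=12, Gate=32): 2 rows → FlightNo = 10, 10 ✓
(Pilot=E, Origin=13, Gate=35): 1 row → FlightNo = 7 ✓
Every {Pilot, Origin, Gate} value is associated with a single FlightNo value, so {Pilot, Origin, Gate} → FlightNo holds.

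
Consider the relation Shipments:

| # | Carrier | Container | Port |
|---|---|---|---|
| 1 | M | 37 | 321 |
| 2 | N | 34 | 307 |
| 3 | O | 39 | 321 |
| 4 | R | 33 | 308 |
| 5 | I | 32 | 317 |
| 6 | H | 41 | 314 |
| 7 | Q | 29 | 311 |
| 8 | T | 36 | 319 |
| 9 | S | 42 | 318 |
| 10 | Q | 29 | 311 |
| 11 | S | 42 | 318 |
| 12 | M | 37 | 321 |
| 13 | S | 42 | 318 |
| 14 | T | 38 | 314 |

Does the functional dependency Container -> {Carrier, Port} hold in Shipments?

Container=37: rows 1, 12 → {Carrier,Port} = (M, 321), (M, 321) ✓
Container=34: row 2 → {Carrier,Port} = (N, 307) ✓
Container=39: row 3 → {Carrier,Port} = (O, 321) ✓
Container=33: row 4 → {Carrier,Port} = (R, 308) ✓
Container=32: row 5 → {Carrier,Port} = (I, 317) ✓
Container=41: row 6 → {Carrier,Port} = (H, 314) ✓
Container=29: rows 7, 10 → {Carrier,Port} = (Q, 311), (Q, 311) ✓
Container=36: row 8 → {Carrier,Port} = (T, 319) ✓
Container=42: rows 9, 11, 13 → {Carrier,Port} = (S, 318), (S, 318), (S, 318) ✓
Container=38: row 14 → {Carrier,Port} = (T, 314) ✓
Every Container value is associated with a single {Carrier, Port} value, so Container -> {Carrier, Port} holds.

Yes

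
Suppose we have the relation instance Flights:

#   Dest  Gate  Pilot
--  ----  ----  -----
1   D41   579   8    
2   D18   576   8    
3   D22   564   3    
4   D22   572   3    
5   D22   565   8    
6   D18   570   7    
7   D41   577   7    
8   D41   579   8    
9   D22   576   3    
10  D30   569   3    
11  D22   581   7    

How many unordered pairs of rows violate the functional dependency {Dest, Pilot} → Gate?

3

(Dest=D41, Pilot=8): all 2 rows agree on Gate — 0 pairs.
(Dest=D22, Pilot=3): violating pairs (3,4), (3,9), (4,9) — 3 pairs.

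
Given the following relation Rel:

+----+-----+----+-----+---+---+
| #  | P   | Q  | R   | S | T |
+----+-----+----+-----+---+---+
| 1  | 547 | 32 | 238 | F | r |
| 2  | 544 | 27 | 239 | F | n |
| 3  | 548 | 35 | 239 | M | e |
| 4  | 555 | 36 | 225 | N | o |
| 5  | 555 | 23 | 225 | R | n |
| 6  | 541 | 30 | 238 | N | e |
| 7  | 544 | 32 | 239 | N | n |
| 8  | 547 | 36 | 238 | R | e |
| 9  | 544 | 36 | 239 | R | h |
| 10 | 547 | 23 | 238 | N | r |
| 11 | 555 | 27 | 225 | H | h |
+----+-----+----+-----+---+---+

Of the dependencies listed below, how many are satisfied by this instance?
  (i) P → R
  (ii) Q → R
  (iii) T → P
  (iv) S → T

1

(i) P → R: every LHS value maps to a single RHS value — holds.
(ii) Q → R: Q=32: rows 1, 7 → R takes values {238, 239} — violation; Q=27: rows 2, 11 → R takes values {239, 225} — violation; Q=36: rows 4, 8, 9 → R takes values {225, 238, 239} — violation; Q=23: rows 5, 10 → R takes values {225, 238} — violation — fails.
(iii) T → P: T=n: rows 2, 5, 7 → P takes values {544, 555} — violation; T=e: rows 3, 6, 8 → P takes values {548, 541, 547} — violation; T=h: rows 9, 11 → P takes values {544, 555} — violation — fails.
(iv) S → T: S=F: rows 1, 2 → T takes values {r, n} — violation; S=N: rows 4, 6, 7, 10 → T takes values {o, e, n, r} — violation; S=R: rows 5, 8, 9 → T takes values {n, e, h} — violation — fails.
1 of the 4 dependencies holds.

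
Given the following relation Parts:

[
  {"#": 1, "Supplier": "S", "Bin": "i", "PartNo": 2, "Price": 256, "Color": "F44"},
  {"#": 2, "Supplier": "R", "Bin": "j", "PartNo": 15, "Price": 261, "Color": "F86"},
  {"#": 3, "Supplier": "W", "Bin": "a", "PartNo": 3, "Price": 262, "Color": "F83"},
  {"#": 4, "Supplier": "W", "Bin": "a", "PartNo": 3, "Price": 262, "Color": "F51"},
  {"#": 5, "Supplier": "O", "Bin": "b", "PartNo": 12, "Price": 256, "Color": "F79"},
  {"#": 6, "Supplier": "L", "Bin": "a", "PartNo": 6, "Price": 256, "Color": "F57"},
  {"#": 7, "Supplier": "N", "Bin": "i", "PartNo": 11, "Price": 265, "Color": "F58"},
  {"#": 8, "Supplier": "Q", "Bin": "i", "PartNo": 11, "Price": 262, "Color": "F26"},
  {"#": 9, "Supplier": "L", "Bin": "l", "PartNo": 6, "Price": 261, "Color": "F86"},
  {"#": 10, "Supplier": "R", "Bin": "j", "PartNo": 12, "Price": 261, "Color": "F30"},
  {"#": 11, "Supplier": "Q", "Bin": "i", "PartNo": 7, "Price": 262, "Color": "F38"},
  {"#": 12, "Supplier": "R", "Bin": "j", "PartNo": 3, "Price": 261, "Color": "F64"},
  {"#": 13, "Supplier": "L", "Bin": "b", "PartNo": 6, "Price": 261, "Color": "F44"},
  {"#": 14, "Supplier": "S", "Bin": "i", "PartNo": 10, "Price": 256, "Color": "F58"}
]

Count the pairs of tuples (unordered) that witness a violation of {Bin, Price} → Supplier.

(Bin=i, Price=256): all 2 rows agree on Supplier — 0 pairs.
(Bin=j, Price=261): all 3 rows agree on Supplier — 0 pairs.
(Bin=a, Price=262): all 2 rows agree on Supplier — 0 pairs.
(Bin=i, Price=262): all 2 rows agree on Supplier — 0 pairs.

0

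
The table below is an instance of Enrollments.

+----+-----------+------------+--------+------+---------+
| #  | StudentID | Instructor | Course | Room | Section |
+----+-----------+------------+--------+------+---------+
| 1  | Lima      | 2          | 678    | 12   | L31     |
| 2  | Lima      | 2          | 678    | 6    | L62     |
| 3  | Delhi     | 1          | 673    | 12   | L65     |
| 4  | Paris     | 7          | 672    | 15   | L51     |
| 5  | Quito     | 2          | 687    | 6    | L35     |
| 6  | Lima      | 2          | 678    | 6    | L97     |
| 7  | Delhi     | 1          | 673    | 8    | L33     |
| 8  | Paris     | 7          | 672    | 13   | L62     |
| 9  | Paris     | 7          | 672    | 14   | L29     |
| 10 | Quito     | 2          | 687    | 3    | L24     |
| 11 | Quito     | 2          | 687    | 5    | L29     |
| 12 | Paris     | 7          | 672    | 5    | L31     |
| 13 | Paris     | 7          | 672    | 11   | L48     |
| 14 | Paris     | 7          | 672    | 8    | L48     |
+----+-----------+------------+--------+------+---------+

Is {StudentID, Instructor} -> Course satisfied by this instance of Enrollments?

(StudentID=Lima, Instructor=2): rows 1, 2, 6 → Course = 678, 678, 678 ✓
(StudentID=Delhi, Instructor=1): rows 3, 7 → Course = 673, 673 ✓
(StudentID=Paris, Instructor=7): rows 4, 8, 9, 12, 13, 14 → Course = 672, 672, 672, 672, 672, 672 ✓
(StudentID=Quito, Instructor=2): rows 5, 10, 11 → Course = 687, 687, 687 ✓
Every {StudentID, Instructor} value is associated with a single Course value, so {StudentID, Instructor} -> Course holds.

Yes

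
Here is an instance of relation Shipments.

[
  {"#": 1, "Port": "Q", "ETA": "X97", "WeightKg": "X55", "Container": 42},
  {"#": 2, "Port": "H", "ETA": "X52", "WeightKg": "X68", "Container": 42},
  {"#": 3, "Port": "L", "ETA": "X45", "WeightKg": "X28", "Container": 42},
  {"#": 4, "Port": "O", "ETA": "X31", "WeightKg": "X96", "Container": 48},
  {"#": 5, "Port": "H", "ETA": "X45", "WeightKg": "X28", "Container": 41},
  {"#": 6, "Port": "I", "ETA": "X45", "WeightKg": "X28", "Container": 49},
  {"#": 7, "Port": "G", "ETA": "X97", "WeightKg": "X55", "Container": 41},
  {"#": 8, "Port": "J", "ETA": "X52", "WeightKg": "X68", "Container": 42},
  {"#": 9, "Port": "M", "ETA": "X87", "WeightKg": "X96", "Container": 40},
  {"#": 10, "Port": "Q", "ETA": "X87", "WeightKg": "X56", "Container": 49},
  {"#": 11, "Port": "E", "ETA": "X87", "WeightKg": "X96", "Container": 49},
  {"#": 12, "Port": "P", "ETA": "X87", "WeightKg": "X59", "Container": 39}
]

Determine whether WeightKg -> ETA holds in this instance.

WeightKg=X55: rows 1, 7 → ETA = X97, X97 ✓
WeightKg=X68: rows 2, 8 → ETA = X52, X52 ✓
WeightKg=X28: rows 3, 5, 6 → ETA = X45, X45, X45 ✓
WeightKg=X96: rows 4, 9, 11 → ETA takes values {X31, X87} — violation
WeightKg=X56: row 10 → ETA = X87 ✓
WeightKg=X59: row 12 → ETA = X87 ✓
Two rows agree on WeightKg but differ on ETA, so WeightKg -> ETA does not hold.

No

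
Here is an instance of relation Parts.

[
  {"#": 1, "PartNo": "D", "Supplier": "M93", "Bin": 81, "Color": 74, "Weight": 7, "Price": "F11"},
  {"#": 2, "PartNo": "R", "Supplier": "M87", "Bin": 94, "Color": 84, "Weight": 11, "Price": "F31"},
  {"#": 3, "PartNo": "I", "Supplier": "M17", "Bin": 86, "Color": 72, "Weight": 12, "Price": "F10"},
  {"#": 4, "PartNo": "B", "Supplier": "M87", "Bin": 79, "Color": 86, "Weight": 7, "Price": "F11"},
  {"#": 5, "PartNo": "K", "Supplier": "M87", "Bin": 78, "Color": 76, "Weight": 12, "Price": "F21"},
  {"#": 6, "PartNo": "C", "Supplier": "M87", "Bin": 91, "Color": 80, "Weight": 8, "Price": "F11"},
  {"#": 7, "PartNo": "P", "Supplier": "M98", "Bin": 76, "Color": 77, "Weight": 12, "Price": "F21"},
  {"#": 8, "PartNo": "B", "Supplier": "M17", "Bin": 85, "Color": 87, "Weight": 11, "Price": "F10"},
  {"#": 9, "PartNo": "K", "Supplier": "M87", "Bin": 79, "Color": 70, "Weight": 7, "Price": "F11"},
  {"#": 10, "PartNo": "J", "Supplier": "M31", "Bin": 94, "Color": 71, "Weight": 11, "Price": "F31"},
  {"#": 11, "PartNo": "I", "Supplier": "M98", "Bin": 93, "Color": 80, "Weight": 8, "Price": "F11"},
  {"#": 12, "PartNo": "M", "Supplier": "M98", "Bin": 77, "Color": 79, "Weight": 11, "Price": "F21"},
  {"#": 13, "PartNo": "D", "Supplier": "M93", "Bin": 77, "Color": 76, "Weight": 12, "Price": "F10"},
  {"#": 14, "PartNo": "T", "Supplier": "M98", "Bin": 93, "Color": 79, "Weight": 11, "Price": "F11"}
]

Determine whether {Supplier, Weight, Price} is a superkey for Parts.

No

Rows 4 and 9 have the same {Supplier, Weight, Price} value (Supplier=M87, Weight=7, Price=F11) but are distinct tuples, so {Supplier, Weight, Price} does not determine every attribute — not a superkey.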